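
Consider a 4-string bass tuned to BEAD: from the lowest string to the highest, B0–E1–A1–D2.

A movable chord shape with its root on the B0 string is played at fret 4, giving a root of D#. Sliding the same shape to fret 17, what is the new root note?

E

Moving from fret 4 to fret 17 shifts the root by 13 semitones.
D# up 13 semitones is E.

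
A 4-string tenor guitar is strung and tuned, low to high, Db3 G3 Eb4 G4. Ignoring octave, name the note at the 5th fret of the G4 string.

The open G4 string plus 5 semitones: G–Ab–A–Bb–B–C.

C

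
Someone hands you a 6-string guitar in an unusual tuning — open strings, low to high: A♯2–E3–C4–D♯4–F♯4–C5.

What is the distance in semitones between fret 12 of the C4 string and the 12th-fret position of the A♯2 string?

14 semitones

C4 at fret 12 → C5 (MIDI 72); A♯2 at fret 12 → A♯3 (MIDI 58).
72 − 58 = 14, so the two pitches are 14 semitones apart, with C5 the higher.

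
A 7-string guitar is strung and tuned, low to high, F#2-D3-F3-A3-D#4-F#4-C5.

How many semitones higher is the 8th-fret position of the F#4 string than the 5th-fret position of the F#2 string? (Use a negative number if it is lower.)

27 semitones

F#4 at fret 8 → D5 (MIDI 74); F#2 at fret 5 → B2 (MIDI 47).
74 − 47 = 27, so the two pitches are 27 semitones apart.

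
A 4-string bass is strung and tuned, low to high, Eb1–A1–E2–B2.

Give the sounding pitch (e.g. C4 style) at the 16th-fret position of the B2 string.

B2 is MIDI 47. Adding 16 gives 63, which is Eb4.
(Equivalently spelled D#4.)

Eb4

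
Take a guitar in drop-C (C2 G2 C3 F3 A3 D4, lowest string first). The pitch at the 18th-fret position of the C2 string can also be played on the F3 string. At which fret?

C2 at fret 18 is C2 + 18 semitones = F#3.
The open F3 string is 17 semitones above the open C2, so the same pitch on the F3 string lies at fret 18 − 17 = 1.

1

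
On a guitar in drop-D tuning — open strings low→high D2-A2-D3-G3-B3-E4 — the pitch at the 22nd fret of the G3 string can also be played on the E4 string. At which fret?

Fret 22 on G3 is MIDI 55 + 22 = 77 (F5). On the E4 string (open MIDI 64), that pitch is 77 − 64 = fret 13.

13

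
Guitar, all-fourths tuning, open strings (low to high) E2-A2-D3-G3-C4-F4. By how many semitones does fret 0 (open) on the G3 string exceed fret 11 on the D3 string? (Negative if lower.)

G3 at fret 0 → G3 (MIDI 55); D3 at fret 11 → C♯4 (MIDI 61).
55 − 61 = -6, so the two pitches are 6 semitones apart.

-6 semitones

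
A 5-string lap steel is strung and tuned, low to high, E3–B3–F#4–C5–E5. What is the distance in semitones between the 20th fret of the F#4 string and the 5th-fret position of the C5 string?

9 semitones

F#4 at fret 20 → D6 (MIDI 86); C5 at fret 5 → F5 (MIDI 77).
86 − 77 = 9, so the two pitches are 9 semitones apart, with D6 the higher.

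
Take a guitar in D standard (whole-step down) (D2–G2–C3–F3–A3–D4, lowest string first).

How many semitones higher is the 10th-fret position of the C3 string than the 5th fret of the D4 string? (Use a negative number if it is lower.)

-9 semitones

C3 at fret 10 → A#3 (MIDI 58); D4 at fret 5 → G4 (MIDI 67).
58 − 67 = -9, so the two pitches are 9 semitones apart.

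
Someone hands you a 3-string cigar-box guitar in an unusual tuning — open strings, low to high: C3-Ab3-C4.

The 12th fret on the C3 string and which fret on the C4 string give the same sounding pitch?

0

Fret 12 on C3 is MIDI 48 + 12 = 60 (C4). On the C4 string (open MIDI 60), that pitch is 60 − 60 = fret 0.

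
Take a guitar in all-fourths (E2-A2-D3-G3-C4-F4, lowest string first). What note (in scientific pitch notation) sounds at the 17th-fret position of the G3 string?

C5

Each fret is one semitone, so G3 + 17 = C5.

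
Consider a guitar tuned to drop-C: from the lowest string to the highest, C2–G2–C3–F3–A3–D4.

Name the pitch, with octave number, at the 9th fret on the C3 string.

C3 is MIDI 48. Adding 9 gives 57, which is A3.

A3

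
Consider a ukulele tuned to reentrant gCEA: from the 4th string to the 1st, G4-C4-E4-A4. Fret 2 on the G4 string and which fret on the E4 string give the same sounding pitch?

5

G4 at fret 2 is G4 + 2 semitones = A4.
The open E4 string is 3 semitones below the open G4, so the same pitch on the E4 string lies at fret 2 + 3 = 5.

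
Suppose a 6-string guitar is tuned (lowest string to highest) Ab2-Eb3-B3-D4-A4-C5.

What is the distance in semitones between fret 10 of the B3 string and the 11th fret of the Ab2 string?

B3 at fret 10 → A4 (MIDI 69); Ab2 at fret 11 → G3 (MIDI 55).
69 − 55 = 14, so the two pitches are 14 semitones apart, with A4 the higher.

14 semitones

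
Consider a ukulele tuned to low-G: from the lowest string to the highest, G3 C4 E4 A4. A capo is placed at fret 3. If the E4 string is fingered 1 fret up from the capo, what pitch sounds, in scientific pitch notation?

The capo raises the open E4 by 3 semitones to G4; fretting 1 more gives E4 + 3 + 1 = E4 + 4 semitones = G#4.
(Also written Ab.)

G#4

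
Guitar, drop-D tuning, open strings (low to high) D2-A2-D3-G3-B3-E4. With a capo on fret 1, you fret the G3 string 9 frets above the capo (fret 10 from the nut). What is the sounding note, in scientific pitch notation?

F4

The capo raises the open G3 by 1 semitone to G♯3; fretting 9 more gives G3 + 1 + 9 = G3 + 10 semitones = F4.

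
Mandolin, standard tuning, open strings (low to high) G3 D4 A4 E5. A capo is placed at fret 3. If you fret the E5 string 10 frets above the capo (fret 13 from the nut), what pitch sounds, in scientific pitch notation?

F6

The capo raises the open E5 by 3 semitones to G5; fretting 10 more gives E5 + 3 + 10 = E5 + 13 semitones = F6.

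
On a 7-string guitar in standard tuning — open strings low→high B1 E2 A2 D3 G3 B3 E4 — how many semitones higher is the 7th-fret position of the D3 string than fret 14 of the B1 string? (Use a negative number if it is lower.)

D3 at fret 7 → A3 (MIDI 57); B1 at fret 14 → C♯3 (MIDI 49).
57 − 49 = 8, so the two pitches are 8 semitones apart.

8 semitones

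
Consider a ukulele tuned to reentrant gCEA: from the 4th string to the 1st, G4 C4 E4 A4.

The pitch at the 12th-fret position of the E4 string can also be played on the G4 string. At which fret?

9

Fret 12 on E4 is MIDI 64 + 12 = 76 (E5). On the G4 string (open MIDI 67), that pitch is 76 − 67 = fret 9.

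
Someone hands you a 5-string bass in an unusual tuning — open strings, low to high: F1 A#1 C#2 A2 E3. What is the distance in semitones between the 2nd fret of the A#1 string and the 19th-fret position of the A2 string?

A#1 at fret 2 → C2 (MIDI 36); A2 at fret 19 → E4 (MIDI 64).
36 − 64 = -28, so the two pitches are 28 semitones apart, with E4 the higher.

28 semitones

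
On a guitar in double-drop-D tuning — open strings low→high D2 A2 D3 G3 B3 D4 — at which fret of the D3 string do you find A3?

A3 is 7 semitones above the open D3 (D–D#–E–F–F#–G–G#–A), so it sits at fret 7.

7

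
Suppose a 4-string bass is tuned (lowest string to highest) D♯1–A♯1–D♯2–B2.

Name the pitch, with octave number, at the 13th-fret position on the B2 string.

Each fret is one semitone, so B2 + 13 = C4.

C4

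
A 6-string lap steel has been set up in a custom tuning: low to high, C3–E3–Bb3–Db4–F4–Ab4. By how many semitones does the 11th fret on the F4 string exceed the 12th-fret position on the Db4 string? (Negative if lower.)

F4 at fret 11 → E5 (MIDI 76); Db4 at fret 12 → Db5 (MIDI 73).
76 − 73 = 3, so the two pitches are 3 semitones apart.

3 semitones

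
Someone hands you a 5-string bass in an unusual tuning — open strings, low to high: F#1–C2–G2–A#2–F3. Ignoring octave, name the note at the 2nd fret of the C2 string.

D

The open C2 string plus 2 semitones: C–C#–D.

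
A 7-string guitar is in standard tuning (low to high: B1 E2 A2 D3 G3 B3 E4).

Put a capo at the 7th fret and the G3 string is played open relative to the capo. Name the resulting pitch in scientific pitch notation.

The capo raises the open G3 by 7 semitones to D4; fretting 0 more gives G3 + 7 + 0 = G3 + 7 semitones = D4.

D4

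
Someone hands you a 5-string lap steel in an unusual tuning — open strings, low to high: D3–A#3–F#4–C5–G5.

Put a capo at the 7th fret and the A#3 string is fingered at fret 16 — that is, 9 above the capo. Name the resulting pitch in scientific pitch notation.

D5

The capo raises the open A#3 by 7 semitones to F4; fretting 9 more gives A#3 + 7 + 9 = A#3 + 16 semitones = D5.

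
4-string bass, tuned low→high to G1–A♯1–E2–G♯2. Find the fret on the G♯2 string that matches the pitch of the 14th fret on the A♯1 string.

4

Fret 14 on A♯1 is MIDI 34 + 14 = 48 (C3). On the G♯2 string (open MIDI 44), that pitch is 48 − 44 = fret 4.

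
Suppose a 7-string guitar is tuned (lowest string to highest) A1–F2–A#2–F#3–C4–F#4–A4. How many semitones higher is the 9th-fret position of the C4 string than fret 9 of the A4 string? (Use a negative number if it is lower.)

-9 semitones

C4 at fret 9 → A4 (MIDI 69); A4 at fret 9 → F#5 (MIDI 78).
69 − 78 = -9, so the two pitches are 9 semitones apart.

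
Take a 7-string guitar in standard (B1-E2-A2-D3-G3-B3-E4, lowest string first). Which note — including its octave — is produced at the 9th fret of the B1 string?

G♯2

B1 is MIDI 35. Adding 9 gives 44, which is G♯2.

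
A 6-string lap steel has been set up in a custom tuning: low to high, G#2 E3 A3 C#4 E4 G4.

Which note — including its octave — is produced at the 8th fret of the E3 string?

The open E3 string plus 8 semitones: E–F–F#–G–G#–A–A#–B–C.
The walk passes from B into C once, so the octave number goes from 3 to 4.

C4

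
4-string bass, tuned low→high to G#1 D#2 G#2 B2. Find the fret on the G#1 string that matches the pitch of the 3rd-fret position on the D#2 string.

D#2 at fret 3 is D#2 + 3 semitones = F#2.
The open G#1 string is 7 semitones below the open D#2, so the same pitch on the G#1 string lies at fret 3 + 7 = 10.

10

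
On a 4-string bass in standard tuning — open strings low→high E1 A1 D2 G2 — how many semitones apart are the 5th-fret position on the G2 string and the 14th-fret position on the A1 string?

G2 at fret 5 → C3 (MIDI 48); A1 at fret 14 → B2 (MIDI 47).
48 − 47 = 1, so the two pitches are 1 semitone apart, with C3 the higher.

1 semitone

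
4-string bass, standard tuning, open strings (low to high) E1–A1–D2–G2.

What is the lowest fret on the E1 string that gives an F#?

2

From E1, count semitones up the chromatic scale until reaching F#: E–F–F# — 2 steps.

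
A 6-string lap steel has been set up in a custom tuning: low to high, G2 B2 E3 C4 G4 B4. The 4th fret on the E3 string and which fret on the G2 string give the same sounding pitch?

13

E3 at fret 4 is E3 + 4 semitones = Ab3.
The open G2 string is 9 semitones below the open E3, so the same pitch on the G2 string lies at fret 4 + 9 = 13.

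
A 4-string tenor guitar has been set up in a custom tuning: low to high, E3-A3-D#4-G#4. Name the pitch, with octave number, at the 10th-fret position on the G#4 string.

The open G#4 string plus 10 semitones: G#–A–A#–B–…–E–F–F#.
The walk passes from B into C once, so the octave number goes from 4 to 5.
(Equivalently spelled Gb5.)

F#5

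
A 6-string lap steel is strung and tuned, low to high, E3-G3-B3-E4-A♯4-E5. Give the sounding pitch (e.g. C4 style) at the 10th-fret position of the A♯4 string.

Each fret is one semitone, so A♯4 + 10 = G♯5.
(Equivalently spelled A♭5.)

G♯5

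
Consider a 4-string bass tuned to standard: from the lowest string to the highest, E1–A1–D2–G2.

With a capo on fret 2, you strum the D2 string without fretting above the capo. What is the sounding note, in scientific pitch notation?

E2

The capo raises the open D2 by 2 semitones to E2; fretting 0 more gives D2 + 2 + 0 = D2 + 2 semitones = E2.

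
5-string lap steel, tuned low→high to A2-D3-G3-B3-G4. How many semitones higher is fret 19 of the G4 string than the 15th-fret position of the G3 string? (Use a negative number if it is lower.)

G4 at fret 19 → D6 (MIDI 86); G3 at fret 15 → Bb4 (MIDI 70).
86 − 70 = 16, so the two pitches are 16 semitones apart.

16 semitones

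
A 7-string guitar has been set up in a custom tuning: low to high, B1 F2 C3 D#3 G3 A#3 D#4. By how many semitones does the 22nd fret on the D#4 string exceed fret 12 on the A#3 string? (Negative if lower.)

D#4 at fret 22 → C#6 (MIDI 85); A#3 at fret 12 → A#4 (MIDI 70).
85 − 70 = 15, so the two pitches are 15 semitones apart.

15 semitones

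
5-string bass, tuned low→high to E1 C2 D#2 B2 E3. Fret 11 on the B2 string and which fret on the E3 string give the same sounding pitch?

Fret 11 on B2 is MIDI 47 + 11 = 58 (A#3). On the E3 string (open MIDI 52), that pitch is 58 − 52 = fret 6.

6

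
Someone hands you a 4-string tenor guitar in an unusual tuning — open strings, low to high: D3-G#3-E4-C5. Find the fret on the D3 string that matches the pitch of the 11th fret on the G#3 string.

G#3 at fret 11 is G#3 + 11 semitones = G4.
The open D3 string is 6 semitones below the open G#3, so the same pitch on the D3 string lies at fret 11 + 6 = 17.

17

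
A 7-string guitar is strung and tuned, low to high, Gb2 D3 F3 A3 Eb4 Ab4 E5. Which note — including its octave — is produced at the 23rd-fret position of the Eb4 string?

D6

Each fret is one semitone, so Eb4 + 23 = D6.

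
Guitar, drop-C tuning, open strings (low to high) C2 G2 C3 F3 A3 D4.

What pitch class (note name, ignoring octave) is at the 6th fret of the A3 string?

Each fret is one semitone, so A3 + 6 = D♯.

D♯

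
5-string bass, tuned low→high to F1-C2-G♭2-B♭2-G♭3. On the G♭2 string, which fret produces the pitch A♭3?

A♭3 is 14 semitones above the open G♭2 (Gb–G–Ab–A–…–Gb–G–Ab), so it sits at fret 14.

14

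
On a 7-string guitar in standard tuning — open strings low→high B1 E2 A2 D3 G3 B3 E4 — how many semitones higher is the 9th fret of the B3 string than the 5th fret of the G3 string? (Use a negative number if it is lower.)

B3 at fret 9 → G♯4 (MIDI 68); G3 at fret 5 → C4 (MIDI 60).
68 − 60 = 8, so the two pitches are 8 semitones apart.

8 semitones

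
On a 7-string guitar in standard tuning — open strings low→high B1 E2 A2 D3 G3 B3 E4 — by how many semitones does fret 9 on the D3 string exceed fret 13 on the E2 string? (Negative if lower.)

6 semitones

D3 at fret 9 → B3 (MIDI 59); E2 at fret 13 → F3 (MIDI 53).
59 − 53 = 6, so the two pitches are 6 semitones apart.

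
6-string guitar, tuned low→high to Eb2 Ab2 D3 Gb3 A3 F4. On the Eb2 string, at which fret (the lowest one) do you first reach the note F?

From Eb2, count semitones up the chromatic scale until reaching F: Eb–E–F — 2 steps.

2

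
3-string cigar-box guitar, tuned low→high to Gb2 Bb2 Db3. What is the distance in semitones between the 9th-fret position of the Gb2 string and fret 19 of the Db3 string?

Gb2 at fret 9 → Eb3 (MIDI 51); Db3 at fret 19 → Ab4 (MIDI 68).
51 − 68 = -17, so the two pitches are 17 semitones apart, with Ab4 the higher.

17 semitones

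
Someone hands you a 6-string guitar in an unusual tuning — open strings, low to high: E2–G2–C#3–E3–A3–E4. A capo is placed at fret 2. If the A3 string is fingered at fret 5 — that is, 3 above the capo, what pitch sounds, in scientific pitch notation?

D4

The capo raises the open A3 by 2 semitones to B3; fretting 3 more gives A3 + 2 + 3 = A3 + 5 semitones = D4.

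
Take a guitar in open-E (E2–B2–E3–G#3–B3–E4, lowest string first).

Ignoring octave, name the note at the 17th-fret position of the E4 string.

The open E4 string plus 17 semitones: E–F–F#–G–…–G–G#–A.

A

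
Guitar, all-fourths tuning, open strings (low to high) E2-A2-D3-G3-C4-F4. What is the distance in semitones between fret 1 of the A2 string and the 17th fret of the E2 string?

A2 at fret 1 → A♯2 (MIDI 46); E2 at fret 17 → A3 (MIDI 57).
46 − 57 = -11, so the two pitches are 11 semitones apart, with A3 the higher.

11 semitones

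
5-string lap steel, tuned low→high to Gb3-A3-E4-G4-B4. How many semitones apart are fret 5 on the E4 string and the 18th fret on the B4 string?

20 semitones

E4 at fret 5 → A4 (MIDI 69); B4 at fret 18 → F6 (MIDI 89).
69 − 89 = -20, so the two pitches are 20 semitones apart, with F6 the higher.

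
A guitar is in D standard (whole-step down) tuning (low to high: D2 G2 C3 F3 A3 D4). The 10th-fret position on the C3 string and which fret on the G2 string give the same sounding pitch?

15

C3 at fret 10 is C3 + 10 semitones = A#3.
The open G2 string is 5 semitones below the open C3, so the same pitch on the G2 string lies at fret 10 + 5 = 15.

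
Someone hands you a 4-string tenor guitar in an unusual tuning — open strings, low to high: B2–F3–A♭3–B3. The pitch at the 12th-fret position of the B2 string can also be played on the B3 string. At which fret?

Fret 12 on B2 is MIDI 47 + 12 = 59 (B3). On the B3 string (open MIDI 59), that pitch is 59 − 59 = fret 0.

0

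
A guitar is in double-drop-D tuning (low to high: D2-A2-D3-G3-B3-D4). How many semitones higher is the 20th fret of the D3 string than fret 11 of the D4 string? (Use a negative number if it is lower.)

D3 at fret 20 → A#4 (MIDI 70); D4 at fret 11 → C#5 (MIDI 73).
70 − 73 = -3, so the two pitches are 3 semitones apart.

-3 semitones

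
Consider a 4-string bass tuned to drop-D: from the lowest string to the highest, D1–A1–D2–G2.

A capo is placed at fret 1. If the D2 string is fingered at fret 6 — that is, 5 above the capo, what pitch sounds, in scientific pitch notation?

The capo raises the open D2 by 1 semitone to D#2; fretting 5 more gives D2 + 1 + 5 = D2 + 6 semitones = G#2.

G#2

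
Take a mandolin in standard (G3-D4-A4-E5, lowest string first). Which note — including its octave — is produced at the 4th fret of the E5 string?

Each fret is one semitone, so E5 + 4 = G♯5.
(Equivalently spelled A♭5.)

G♯5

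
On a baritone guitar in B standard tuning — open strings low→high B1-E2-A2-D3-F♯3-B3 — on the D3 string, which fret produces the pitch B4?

21

B4 is 21 semitones above the open D3 (D–D#–E–F–…–A–A#–B), so it sits at fret 21.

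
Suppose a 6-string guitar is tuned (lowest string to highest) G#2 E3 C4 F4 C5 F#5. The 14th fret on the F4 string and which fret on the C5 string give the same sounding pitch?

F4 at fret 14 is F4 + 14 semitones = G5.
The open C5 string is 7 semitones above the open F4, so the same pitch on the C5 string lies at fret 14 − 7 = 7.

7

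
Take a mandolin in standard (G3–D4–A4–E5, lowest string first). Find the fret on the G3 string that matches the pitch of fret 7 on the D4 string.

14

D4 at fret 7 is D4 + 7 semitones = A4.
The open G3 string is 7 semitones below the open D4, so the same pitch on the G3 string lies at fret 7 + 7 = 14.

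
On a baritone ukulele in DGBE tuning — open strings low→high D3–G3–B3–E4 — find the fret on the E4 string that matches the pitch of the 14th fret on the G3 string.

5

Fret 14 on G3 is MIDI 55 + 14 = 69 (A4). On the E4 string (open MIDI 64), that pitch is 69 − 64 = fret 5.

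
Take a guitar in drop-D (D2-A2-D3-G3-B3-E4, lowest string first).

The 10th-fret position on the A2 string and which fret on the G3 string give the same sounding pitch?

0

Fret 10 on A2 is MIDI 45 + 10 = 55 (G3). On the G3 string (open MIDI 55), that pitch is 55 − 55 = fret 0.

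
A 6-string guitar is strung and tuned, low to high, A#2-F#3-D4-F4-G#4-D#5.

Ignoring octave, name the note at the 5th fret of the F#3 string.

F#3 is MIDI 54. Adding 5 gives 59; 59 mod 12 = 11, i.e. B.

B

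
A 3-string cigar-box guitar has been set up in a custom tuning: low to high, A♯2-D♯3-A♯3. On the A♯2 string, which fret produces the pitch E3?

E3 is 6 semitones above the open A♯2 (A#–B–C–C#–D–D#–E), so it sits at fret 6.

6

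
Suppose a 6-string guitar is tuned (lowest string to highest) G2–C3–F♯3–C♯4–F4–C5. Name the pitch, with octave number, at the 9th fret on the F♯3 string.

D♯4

F♯3 is MIDI 54. Adding 9 gives 63, which is D♯4.
(Equivalently spelled E♭4.)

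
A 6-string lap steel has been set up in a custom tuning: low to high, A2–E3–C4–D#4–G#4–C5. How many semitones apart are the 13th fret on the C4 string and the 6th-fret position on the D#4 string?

C4 at fret 13 → C#5 (MIDI 73); D#4 at fret 6 → A4 (MIDI 69).
73 − 69 = 4, so the two pitches are 4 semitones apart, with C#5 the higher.

4 semitones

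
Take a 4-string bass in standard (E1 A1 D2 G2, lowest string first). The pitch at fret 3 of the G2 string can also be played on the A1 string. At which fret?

13

Fret 3 on G2 is MIDI 43 + 3 = 46 (A#2). On the A1 string (open MIDI 33), that pitch is 46 − 33 = fret 13.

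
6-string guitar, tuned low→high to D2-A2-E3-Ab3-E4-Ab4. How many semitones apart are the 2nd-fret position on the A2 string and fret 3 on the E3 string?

8 semitones

A2 at fret 2 → B2 (MIDI 47); E3 at fret 3 → G3 (MIDI 55).
47 − 55 = -8, so the two pitches are 8 semitones apart, with G3 the higher.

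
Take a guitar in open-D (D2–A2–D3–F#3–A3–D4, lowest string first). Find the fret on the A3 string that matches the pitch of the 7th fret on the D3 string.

Fret 7 on D3 is MIDI 50 + 7 = 57 (A3). On the A3 string (open MIDI 57), that pitch is 57 − 57 = fret 0.

0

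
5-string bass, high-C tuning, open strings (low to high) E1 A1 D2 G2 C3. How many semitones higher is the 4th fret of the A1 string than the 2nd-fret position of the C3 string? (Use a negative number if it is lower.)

A1 at fret 4 → C#2 (MIDI 37); C3 at fret 2 → D3 (MIDI 50).
37 − 50 = -13, so the two pitches are 13 semitones apart.

-13 semitones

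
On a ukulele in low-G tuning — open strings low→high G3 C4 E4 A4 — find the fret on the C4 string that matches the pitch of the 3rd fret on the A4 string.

12

A4 at fret 3 is A4 + 3 semitones = C5.
The open C4 string is 9 semitones below the open A4, so the same pitch on the C4 string lies at fret 3 + 9 = 12.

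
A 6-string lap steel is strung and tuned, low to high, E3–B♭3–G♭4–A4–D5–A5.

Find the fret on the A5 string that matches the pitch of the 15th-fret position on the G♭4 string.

G♭4 at fret 15 is G♭4 + 15 semitones = A5.
The open A5 string is 15 semitones above the open G♭4, so the same pitch on the A5 string lies at fret 15 − 15 = 0.

0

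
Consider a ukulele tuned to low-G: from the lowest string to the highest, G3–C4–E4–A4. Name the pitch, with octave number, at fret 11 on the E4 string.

D#5

E4 is MIDI 64. Adding 11 gives 75, which is D#5.
(Equivalently spelled Eb5.)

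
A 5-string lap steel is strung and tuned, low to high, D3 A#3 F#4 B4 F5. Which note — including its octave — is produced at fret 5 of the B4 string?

Each fret is one semitone, so B4 + 5 = E5.

E5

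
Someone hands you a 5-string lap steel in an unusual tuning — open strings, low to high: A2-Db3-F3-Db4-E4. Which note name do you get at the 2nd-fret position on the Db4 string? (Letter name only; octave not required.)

The open Db4 string plus 2 semitones: Db–D–Eb.
(Equivalently spelled D#.)

Eb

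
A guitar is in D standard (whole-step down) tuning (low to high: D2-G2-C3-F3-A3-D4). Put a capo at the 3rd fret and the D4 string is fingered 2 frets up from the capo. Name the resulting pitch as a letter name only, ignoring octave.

G

The capo raises the open D4 by 3 semitones to F4; fretting 2 more gives D4 + 3 + 2 = D4 + 5 semitones, landing on G.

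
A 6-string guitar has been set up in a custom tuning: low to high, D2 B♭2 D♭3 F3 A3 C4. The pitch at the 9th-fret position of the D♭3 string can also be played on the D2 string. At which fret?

20

D♭3 at fret 9 is D♭3 + 9 semitones = B♭3.
The open D2 string is 11 semitones below the open D♭3, so the same pitch on the D2 string lies at fret 9 + 11 = 20.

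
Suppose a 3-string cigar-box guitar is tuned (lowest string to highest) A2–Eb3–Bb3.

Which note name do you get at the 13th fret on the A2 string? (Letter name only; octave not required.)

Bb

The open A2 string plus 13 semitones: A–Bb–B–C–…–Ab–A–Bb.
(Equivalently spelled A#.)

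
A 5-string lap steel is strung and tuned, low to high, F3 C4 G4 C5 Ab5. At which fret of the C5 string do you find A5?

9

A5 is 9 semitones above the open C5 (C–Db–D–Eb–E–F–Gb–G–Ab–A), so it sits at fret 9.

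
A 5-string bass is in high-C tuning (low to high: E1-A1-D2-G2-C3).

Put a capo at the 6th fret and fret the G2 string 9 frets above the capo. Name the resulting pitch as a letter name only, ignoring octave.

The capo raises the open G2 by 6 semitones to C♯3; fretting 9 more gives G2 + 6 + 9 = G2 + 15 semitones, landing on A♯.
(Also written B♭.)

A♯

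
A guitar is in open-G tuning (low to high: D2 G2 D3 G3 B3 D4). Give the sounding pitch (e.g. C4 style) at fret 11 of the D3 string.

Each fret is one semitone, so D3 + 11 = C#4.
(Equivalently spelled Db4.)

C#4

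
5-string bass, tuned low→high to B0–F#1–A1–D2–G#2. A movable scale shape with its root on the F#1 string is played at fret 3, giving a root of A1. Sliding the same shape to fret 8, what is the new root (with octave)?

D2

Moving from fret 3 to fret 8 shifts the root by 5 semitones.
A1 up 5 semitones is D2.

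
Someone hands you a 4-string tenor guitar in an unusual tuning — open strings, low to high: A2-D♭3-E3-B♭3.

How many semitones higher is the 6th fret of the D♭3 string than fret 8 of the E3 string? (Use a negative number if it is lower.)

D♭3 at fret 6 → G3 (MIDI 55); E3 at fret 8 → C4 (MIDI 60).
55 − 60 = -5, so the two pitches are 5 semitones apart.

-5 semitones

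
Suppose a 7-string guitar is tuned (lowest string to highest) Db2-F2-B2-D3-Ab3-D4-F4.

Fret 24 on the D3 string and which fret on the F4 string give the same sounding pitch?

D3 at fret 24 is D3 + 24 semitones = D5.
The open F4 string is 15 semitones above the open D3, so the same pitch on the F4 string lies at fret 24 − 15 = 9.

9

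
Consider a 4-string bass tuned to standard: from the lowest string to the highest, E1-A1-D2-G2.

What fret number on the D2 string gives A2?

7

A2 is 7 semitones above the open D2 (D–D#–E–F–F#–G–G#–A), so it sits at fret 7.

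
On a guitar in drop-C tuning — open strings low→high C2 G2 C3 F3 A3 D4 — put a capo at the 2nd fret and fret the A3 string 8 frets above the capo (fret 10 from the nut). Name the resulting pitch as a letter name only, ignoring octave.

The capo raises the open A3 by 2 semitones to B3; fretting 8 more gives A3 + 2 + 8 = A3 + 10 semitones, landing on G.

G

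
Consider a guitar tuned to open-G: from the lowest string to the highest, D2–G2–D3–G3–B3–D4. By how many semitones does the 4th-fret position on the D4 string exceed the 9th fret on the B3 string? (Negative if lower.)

D4 at fret 4 → F#4 (MIDI 66); B3 at fret 9 → G#4 (MIDI 68).
66 − 68 = -2, so the two pitches are 2 semitones apart.

-2 semitones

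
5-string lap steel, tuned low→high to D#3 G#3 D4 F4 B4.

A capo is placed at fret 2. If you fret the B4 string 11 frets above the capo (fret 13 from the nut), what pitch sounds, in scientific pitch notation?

The capo raises the open B4 by 2 semitones to C#5; fretting 11 more gives B4 + 2 + 11 = B4 + 13 semitones = C6.

C6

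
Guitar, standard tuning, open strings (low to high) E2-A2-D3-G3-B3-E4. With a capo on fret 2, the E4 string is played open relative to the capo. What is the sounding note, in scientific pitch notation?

The capo raises the open E4 by 2 semitones to F#4; fretting 0 more gives E4 + 2 + 0 = E4 + 2 semitones = F#4.
(Also written Gb.)

F#4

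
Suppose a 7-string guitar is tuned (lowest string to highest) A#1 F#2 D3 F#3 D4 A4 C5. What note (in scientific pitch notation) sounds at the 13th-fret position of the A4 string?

A#5

Each fret is one semitone, so A4 + 13 = A#5.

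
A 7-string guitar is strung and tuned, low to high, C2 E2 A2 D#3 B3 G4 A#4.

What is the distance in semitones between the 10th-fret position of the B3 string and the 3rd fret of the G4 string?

1 semitone

B3 at fret 10 → A4 (MIDI 69); G4 at fret 3 → A#4 (MIDI 70).
69 − 70 = -1, so the two pitches are 1 semitone apart, with A#4 the higher.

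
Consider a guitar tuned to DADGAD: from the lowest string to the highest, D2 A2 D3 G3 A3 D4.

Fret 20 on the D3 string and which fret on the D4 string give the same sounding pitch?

Fret 20 on D3 is MIDI 50 + 20 = 70 (A#4). On the D4 string (open MIDI 62), that pitch is 70 − 62 = fret 8.

8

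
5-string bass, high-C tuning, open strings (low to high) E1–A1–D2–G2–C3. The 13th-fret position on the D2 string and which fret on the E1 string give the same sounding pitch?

23

Fret 13 on D2 is MIDI 38 + 13 = 51 (D#3). On the E1 string (open MIDI 28), that pitch is 51 − 28 = fret 23.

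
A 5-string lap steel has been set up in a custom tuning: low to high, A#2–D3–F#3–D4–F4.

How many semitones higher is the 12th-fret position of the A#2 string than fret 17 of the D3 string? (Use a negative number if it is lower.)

-9 semitones

A#2 at fret 12 → A#3 (MIDI 58); D3 at fret 17 → G4 (MIDI 67).
58 − 67 = -9, so the two pitches are 9 semitones apart.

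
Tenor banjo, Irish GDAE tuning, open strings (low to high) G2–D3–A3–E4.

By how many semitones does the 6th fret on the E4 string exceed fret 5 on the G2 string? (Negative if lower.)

22 semitones

E4 at fret 6 → A#4 (MIDI 70); G2 at fret 5 → C3 (MIDI 48).
70 − 48 = 22, so the two pitches are 22 semitones apart.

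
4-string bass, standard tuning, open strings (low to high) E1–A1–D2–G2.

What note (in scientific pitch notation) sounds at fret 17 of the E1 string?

A2

E1 is MIDI 28. Adding 17 gives 45, which is A2.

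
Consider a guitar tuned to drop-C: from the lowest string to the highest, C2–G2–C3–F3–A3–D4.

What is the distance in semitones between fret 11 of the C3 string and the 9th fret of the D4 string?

C3 at fret 11 → B3 (MIDI 59); D4 at fret 9 → B4 (MIDI 71).
59 − 71 = -12, so the two pitches are 12 semitones apart, with B4 the higher.

12 semitones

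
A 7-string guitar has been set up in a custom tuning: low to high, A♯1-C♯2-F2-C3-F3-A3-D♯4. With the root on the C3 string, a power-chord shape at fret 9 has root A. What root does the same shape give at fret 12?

Moving from fret 9 to fret 12 shifts the root by 3 semitones.
A up 3 semitones is C.

C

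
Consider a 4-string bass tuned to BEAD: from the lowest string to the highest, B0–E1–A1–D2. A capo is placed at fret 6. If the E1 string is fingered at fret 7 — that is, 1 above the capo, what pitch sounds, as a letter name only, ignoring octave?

B

The capo raises the open E1 by 6 semitones to A#1; fretting 1 more gives E1 + 6 + 1 = E1 + 7 semitones, landing on B.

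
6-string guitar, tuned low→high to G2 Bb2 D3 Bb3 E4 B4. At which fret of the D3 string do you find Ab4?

18

Ab4 is 18 semitones above the open D3 (D–Eb–E–F–…–Gb–G–Ab), so it sits at fret 18.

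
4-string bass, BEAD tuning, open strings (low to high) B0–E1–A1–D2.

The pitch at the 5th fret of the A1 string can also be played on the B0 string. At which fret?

15

Fret 5 on A1 is MIDI 33 + 5 = 38 (D2). On the B0 string (open MIDI 23), that pitch is 38 − 23 = fret 15.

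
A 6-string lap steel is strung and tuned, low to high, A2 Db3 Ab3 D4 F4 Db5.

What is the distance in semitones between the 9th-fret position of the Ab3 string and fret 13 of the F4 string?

Ab3 at fret 9 → F4 (MIDI 65); F4 at fret 13 → Gb5 (MIDI 78).
65 − 78 = -13, so the two pitches are 13 semitones apart, with Gb5 the higher.

13 semitones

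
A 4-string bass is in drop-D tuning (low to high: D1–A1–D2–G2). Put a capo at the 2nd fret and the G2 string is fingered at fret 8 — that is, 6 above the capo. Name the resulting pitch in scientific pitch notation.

D#3

The capo raises the open G2 by 2 semitones to A2; fretting 6 more gives G2 + 2 + 6 = G2 + 8 semitones = D#3.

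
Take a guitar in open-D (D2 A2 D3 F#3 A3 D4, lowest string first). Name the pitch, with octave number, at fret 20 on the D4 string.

The open D4 string plus 20 semitones: D–D#–E–F–…–G#–A–A#.
The walk passes from B into C once, so the octave number goes from 4 to 5.

A#5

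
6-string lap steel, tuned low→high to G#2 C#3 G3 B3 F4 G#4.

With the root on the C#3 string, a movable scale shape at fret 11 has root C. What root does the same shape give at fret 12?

Moving from fret 11 to fret 12 shifts the root by 1 semitone.
C up 1 semitone is C#.

C#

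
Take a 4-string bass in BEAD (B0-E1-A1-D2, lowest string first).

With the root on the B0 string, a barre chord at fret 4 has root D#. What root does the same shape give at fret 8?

G

Moving from fret 4 to fret 8 shifts the root by 4 semitones.
D# up 4 semitones is G.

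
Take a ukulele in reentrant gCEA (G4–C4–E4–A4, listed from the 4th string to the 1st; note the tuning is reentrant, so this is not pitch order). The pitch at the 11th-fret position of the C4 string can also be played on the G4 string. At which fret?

4

C4 at fret 11 is C4 + 11 semitones = B4.
The open G4 string is 7 semitones above the open C4, so the same pitch on the G4 string lies at fret 11 − 7 = 4.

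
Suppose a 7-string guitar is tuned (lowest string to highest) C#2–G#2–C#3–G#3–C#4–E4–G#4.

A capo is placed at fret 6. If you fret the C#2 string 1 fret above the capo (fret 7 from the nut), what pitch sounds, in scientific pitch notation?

G#2

The capo raises the open C#2 by 6 semitones to G2; fretting 1 more gives C#2 + 6 + 1 = C#2 + 7 semitones = G#2.
(Also written Ab.)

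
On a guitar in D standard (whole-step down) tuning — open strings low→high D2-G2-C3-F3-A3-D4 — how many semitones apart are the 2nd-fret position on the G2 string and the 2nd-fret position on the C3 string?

5 semitones

G2 at fret 2 → A2 (MIDI 45); C3 at fret 2 → D3 (MIDI 50).
45 − 50 = -5, so the two pitches are 5 semitones apart, with D3 the higher.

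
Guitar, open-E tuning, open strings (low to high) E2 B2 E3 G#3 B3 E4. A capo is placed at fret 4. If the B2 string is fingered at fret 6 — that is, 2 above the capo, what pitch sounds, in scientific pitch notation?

F3

The capo raises the open B2 by 4 semitones to D#3; fretting 2 more gives B2 + 4 + 2 = B2 + 6 semitones = F3.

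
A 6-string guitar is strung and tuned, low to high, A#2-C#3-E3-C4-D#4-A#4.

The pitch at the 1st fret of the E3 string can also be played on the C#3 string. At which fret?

4

E3 at fret 1 is E3 + 1 semitone = F3.
The open C#3 string is 3 semitones below the open E3, so the same pitch on the C#3 string lies at fret 1 + 3 = 4.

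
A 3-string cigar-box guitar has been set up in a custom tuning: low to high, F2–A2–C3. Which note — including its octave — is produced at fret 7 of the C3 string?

G3

C3 is MIDI 48. Adding 7 gives 55, which is G3.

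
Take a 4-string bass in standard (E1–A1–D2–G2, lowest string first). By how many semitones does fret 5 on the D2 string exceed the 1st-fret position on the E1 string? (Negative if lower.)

D2 at fret 5 → G2 (MIDI 43); E1 at fret 1 → F1 (MIDI 29).
43 − 29 = 14, so the two pitches are 14 semitones apart.

14 semitones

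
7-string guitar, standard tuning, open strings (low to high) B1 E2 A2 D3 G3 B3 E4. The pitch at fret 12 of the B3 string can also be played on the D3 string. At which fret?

21

Fret 12 on B3 is MIDI 59 + 12 = 71 (B4). On the D3 string (open MIDI 50), that pitch is 71 − 50 = fret 21.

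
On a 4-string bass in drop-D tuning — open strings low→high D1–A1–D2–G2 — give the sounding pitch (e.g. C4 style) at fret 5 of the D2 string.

G2

D2 is MIDI 38. Adding 5 gives 43, which is G2.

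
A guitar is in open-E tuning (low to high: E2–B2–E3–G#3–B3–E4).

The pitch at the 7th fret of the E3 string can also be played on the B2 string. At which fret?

Fret 7 on E3 is MIDI 52 + 7 = 59 (B3). On the B2 string (open MIDI 47), that pitch is 59 − 47 = fret 12.

12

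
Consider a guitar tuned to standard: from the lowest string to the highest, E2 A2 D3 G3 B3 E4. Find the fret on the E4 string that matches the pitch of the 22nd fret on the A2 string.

3

A2 at fret 22 is A2 + 22 semitones = G4.
The open E4 string is 19 semitones above the open A2, so the same pitch on the E4 string lies at fret 22 − 19 = 3.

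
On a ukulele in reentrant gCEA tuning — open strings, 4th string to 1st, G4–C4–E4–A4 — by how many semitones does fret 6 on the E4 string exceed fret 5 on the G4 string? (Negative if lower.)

E4 at fret 6 → A#4 (MIDI 70); G4 at fret 5 → C5 (MIDI 72).
70 − 72 = -2, so the two pitches are 2 semitones apart.

-2 semitones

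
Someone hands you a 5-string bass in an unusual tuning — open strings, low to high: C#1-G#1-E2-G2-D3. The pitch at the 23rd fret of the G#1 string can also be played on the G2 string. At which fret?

Fret 23 on G#1 is MIDI 32 + 23 = 55 (G3). On the G2 string (open MIDI 43), that pitch is 55 − 43 = fret 12.

12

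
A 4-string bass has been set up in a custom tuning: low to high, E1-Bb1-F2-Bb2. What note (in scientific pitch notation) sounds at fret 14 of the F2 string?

Each fret is one semitone, so F2 + 14 = G3.

G3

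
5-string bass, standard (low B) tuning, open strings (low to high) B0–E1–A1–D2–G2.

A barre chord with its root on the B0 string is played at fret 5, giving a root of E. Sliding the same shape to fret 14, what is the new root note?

C#

Moving from fret 5 to fret 14 shifts the root by 9 semitones.
E up 9 semitones is C#.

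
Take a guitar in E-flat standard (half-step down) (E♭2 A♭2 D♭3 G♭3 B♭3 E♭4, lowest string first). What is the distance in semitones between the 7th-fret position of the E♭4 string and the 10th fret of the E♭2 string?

E♭4 at fret 7 → B♭4 (MIDI 70); E♭2 at fret 10 → D♭3 (MIDI 49).
70 − 49 = 21, so the two pitches are 21 semitones apart, with B♭4 the higher.

21 semitones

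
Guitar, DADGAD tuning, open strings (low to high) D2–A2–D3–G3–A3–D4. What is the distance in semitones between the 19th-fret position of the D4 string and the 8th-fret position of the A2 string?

28 semitones

D4 at fret 19 → A5 (MIDI 81); A2 at fret 8 → F3 (MIDI 53).
81 − 53 = 28, so the two pitches are 28 semitones apart, with A5 the higher.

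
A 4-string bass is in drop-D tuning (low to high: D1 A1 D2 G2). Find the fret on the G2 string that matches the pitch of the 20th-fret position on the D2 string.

D2 at fret 20 is D2 + 20 semitones = A#3.
The open G2 string is 5 semitones above the open D2, so the same pitch on the G2 string lies at fret 20 − 5 = 15.

15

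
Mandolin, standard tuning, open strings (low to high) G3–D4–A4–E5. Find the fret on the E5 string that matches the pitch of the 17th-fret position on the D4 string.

D4 at fret 17 is D4 + 17 semitones = G5.
The open E5 string is 14 semitones above the open D4, so the same pitch on the E5 string lies at fret 17 − 14 = 3.

3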